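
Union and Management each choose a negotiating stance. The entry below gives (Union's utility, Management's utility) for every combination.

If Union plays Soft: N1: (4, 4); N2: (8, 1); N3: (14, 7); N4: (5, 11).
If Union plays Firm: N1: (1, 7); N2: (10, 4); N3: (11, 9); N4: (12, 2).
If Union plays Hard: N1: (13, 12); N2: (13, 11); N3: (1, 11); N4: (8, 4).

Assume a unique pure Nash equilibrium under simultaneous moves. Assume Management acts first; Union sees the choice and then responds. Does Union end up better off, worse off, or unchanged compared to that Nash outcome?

Solve by backward induction (Management leads).
- N1: BR = Hard, leader payoff 12.
- N2: BR = Hard, leader payoff 11.
- N3: BR = Soft, leader payoff 7.
- N4: BR = Firm, leader payoff 2.
Maximizing over 12, 11, 7, 2, Management chooses N1. Subgame-perfect outcome: (Hard, N1) with payoffs (13, 12).
For the simultaneous game, intersect best replies.
Union's best replies: N1→Hard; N2→Hard; N3→Soft; N4→Firm.
Management's best replies: Soft→N4; Firm→N3; Hard→N1.
Only (Hard, N1) has each player best-responding; Nash payoffs (13, 12).
Union earns 13 sequentially versus 13 at the Nash outcome: unchanged.

unchanged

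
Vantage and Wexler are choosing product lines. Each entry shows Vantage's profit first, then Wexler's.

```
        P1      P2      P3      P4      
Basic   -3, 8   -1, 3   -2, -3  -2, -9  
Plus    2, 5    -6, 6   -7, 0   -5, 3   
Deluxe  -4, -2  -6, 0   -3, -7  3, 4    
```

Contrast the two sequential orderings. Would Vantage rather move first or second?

first

If Vantage leads: Wexler's best replies are Basic→P1, Plus→P2, Deluxe→P4; Vantage's induced payoffs -3, -6, 3; outcome (Deluxe, P4), payoffs (3, 4).
If Wexler leads: Vantage's best replies are P1→Plus, P2→Basic, P3→Basic, P4→Deluxe; Wexler's induced payoffs 5, 3, -3, 4; outcome (Plus, P1), payoffs (2, 5).
Vantage gets 3 moving first and 2 moving second, so Vantage prefers to move first.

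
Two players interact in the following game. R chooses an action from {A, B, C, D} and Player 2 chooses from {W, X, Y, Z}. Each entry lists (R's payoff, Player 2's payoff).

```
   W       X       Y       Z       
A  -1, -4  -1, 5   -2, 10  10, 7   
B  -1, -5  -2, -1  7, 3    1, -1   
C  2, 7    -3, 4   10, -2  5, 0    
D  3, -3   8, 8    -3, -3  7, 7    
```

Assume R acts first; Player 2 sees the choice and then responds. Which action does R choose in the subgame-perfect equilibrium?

D

Solve by backward induction (R leads).
- A: BR = Y, leader payoff -2.
- B: BR = Y, leader payoff 7.
- C: BR = W, leader payoff 2.
- D: BR = X, leader payoff 8.
Maximizing over -2, 7, 2, 8, R chooses D. Subgame-perfect outcome: (D, X) with payoffs (8, 8).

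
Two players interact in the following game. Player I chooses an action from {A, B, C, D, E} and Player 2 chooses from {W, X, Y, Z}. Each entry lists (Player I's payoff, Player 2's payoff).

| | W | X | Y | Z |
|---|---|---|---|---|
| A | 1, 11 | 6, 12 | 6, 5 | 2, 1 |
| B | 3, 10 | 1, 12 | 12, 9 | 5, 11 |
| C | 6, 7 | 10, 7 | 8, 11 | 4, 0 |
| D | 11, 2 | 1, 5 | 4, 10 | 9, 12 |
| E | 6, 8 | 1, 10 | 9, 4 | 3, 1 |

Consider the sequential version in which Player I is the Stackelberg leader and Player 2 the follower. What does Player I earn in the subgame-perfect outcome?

Player 2 best-responds to each possible Player I move:
- A: Player 2 compares 11, 12, 5, 1 and picks X; Player I would get 6.
- B: Player 2 compares 10, 12, 9, 11 and picks X; Player I would get 1.
- C: Player 2 compares 7, 7, 11, 0 and picks Y; Player I would get 8.
- D: Player 2 compares 2, 5, 10, 12 and picks Z; Player I would get 9.
- E: Player 2 compares 8, 10, 4, 1 and picks X; Player I would get 1.
Maximizing over 6, 1, 8, 9, 1, Player I chooses D. Subgame-perfect outcome: (D, Z) with payoffs (9, 12).

9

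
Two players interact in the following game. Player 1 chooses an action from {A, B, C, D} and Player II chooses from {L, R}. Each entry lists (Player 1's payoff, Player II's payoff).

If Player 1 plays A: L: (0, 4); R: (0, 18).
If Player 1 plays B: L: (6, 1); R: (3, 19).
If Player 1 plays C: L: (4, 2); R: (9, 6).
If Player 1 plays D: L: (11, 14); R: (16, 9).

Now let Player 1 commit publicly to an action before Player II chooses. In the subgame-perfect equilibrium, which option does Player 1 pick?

D

Work backward from Player II's decision.
- A: Player II compares 4, 18 and picks R; Player 1 would get 0.
- B: Player II compares 1, 19 and picks R; Player 1 would get 3.
- C: Player II compares 2, 6 and picks R; Player 1 would get 9.
- D: Player II compares 14, 9 and picks L; Player 1 would get 11.
Player 1's induced payoffs are 0, 3, 9, 11, so Player 1 commits to D. Subgame-perfect outcome: (D, L) with payoffs (11, 14).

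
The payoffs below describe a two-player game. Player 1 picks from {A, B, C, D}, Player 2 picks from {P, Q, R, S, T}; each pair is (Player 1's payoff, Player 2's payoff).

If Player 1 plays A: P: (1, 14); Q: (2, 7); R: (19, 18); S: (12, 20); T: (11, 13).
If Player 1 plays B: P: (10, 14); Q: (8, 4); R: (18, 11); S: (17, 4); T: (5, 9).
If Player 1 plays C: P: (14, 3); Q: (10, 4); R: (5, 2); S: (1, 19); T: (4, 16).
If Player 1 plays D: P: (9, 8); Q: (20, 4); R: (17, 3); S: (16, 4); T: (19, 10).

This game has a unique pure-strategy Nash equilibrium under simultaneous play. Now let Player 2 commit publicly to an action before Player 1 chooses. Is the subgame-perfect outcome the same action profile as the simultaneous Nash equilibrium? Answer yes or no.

Work backward from Player 1's decision.
- P → Player 1 plays C (best of 1, 10, 14, 9); Player 2 gets 3.
- Q → Player 1 plays D (best of 2, 8, 10, 20); Player 2 gets 4.
- R → Player 1 plays A (best of 19, 18, 5, 17); Player 2 gets 18.
- S → Player 1 plays B (best of 12, 17, 1, 16); Player 2 gets 4.
- T → Player 1 plays D (best of 11, 5, 4, 19); Player 2 gets 10.
Player 2's induced payoffs are 3, 4, 18, 4, 10, so Player 2 commits to R. Subgame-perfect outcome: (A, R) with payoffs (19, 18).
Under simultaneous play:
Player 1's best replies: P→C; Q→D; R→A; S→B; T→D.
Player 2's best replies: A→S; B→P; C→S; D→T.
Only (D, T) has each player best-responding; Nash payoffs (19, 10).
Sequential outcome (A, R) differs from the Nash profile (D, T).

no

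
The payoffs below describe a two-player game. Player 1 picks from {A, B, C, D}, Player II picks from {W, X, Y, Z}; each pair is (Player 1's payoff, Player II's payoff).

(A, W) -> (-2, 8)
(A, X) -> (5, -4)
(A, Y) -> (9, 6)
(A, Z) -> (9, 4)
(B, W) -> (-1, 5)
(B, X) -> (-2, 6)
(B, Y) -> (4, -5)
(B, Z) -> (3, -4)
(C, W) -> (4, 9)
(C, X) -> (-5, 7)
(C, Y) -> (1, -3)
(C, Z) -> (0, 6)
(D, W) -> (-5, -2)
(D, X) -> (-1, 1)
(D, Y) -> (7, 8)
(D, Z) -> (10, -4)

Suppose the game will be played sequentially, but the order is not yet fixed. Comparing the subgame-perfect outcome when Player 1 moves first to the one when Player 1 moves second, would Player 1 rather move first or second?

first

If Player 1 leads: Player II's best replies are A→W, B→X, C→W, D→Y; Player 1's induced payoffs -2, -2, 4, 7; outcome (D, Y), payoffs (7, 8).
If Player II leads: Player 1's best replies are W→C, X→A, Y→A, Z→D; Player II's induced payoffs 9, -4, 6, -4; outcome (C, W), payoffs (4, 9).
Player 1 gets 7 moving first and 4 moving second, so Player 1 prefers to move first.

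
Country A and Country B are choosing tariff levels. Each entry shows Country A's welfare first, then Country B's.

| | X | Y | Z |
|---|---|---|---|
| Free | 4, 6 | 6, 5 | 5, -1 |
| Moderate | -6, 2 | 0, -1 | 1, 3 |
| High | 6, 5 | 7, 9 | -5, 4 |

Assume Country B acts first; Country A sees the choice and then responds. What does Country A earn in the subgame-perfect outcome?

Work backward from Country A's decision.
- X: Country A compares 4, -6, 6 and picks High; Country B would get 5.
- Y: Country A compares 6, 0, 7 and picks High; Country B would get 9.
- Z: Country A compares 5, 1, -5 and picks Free; Country B would get -1.
Maximizing over 5, 9, -1, Country B chooses Y. Subgame-perfect outcome: (High, Y) with payoffs (7, 9).

7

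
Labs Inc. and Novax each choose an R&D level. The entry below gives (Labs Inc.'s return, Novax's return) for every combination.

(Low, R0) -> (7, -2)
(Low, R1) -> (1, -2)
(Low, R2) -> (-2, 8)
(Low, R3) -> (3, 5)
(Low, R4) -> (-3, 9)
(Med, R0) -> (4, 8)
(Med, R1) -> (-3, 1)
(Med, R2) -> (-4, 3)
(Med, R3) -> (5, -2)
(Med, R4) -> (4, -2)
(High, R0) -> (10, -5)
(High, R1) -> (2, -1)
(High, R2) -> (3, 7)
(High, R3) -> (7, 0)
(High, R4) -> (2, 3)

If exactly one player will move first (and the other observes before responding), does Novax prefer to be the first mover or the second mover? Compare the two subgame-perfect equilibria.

If Labs Inc. leads: Novax's best replies are Low→R4, Med→R0, High→R2; Labs Inc.'s induced payoffs -3, 4, 3; outcome (Med, R0), payoffs (4, 8).
If Novax leads: Labs Inc.'s best replies are R0→High, R1→High, R2→High, R3→High, R4→Med; Novax's induced payoffs -5, -1, 7, 0, -2; outcome (High, R2), payoffs (3, 7).
Novax gets 7 moving first and 8 moving second, so Novax prefers to move second.

second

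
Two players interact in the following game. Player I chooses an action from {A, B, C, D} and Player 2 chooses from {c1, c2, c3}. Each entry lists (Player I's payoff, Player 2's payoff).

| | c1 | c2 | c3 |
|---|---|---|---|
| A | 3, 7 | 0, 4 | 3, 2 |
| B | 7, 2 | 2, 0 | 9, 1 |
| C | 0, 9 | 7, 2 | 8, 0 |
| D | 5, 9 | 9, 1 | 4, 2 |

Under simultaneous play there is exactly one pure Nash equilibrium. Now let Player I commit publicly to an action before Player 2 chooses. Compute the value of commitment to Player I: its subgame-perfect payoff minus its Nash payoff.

0

Solve by backward induction (Player I leads).
- A: Player 2 compares 7, 4, 2 and picks c1; Player I would get 3.
- B: Player 2 compares 2, 0, 1 and picks c1; Player I would get 7.
- C: Player 2 compares 9, 2, 0 and picks c1; Player I would get 0.
- D: Player 2 compares 9, 1, 2 and picks c1; Player I would get 5.
Maximizing over 3, 7, 0, 5, Player I chooses B. Subgame-perfect outcome: (B, c1) with payoffs (7, 2).
Now find the simultaneous Nash equilibrium.
Player I's best replies: c1→B; c2→D; c3→B.
Player 2's best replies: A→c1; B→c1; C→c1; D→c1.
Only (B, c1) has each player best-responding; Nash payoffs (7, 2).
Player I's commitment gain: 7 − 7 = 0.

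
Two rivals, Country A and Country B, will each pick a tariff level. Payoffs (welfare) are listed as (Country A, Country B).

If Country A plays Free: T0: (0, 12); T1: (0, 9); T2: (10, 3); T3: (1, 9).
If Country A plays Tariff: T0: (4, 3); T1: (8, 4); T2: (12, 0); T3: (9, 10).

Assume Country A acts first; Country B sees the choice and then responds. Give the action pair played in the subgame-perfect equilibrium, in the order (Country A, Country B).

Work backward from Country B's decision.
- Free: Country B compares 12, 9, 3, 9 and picks T0; Country A would get 0.
- Tariff: Country B compares 3, 4, 0, 10 and picks T3; Country A would get 9.
Country A's induced payoffs are 0, 9, so Country A commits to Tariff. Subgame-perfect outcome: (Tariff, T3) with payoffs (9, 10).

(Tariff, T3)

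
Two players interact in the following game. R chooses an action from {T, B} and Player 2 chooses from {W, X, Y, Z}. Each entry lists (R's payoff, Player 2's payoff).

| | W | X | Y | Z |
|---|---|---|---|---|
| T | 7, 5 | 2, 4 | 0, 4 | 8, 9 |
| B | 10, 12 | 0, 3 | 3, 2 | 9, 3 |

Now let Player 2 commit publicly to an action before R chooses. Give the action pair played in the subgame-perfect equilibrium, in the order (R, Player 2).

(B, W)

R best-responds to each possible Player 2 move:
- W → R plays B (best of 7, 10); Player 2 gets 12.
- X → R plays T (best of 2, 0); Player 2 gets 4.
- Y → R plays B (best of 0, 3); Player 2 gets 2.
- Z → R plays B (best of 8, 9); Player 2 gets 3.
Player 2's induced payoffs are 12, 4, 2, 3, so Player 2 commits to W. Subgame-perfect outcome: (B, W) with payoffs (10, 12).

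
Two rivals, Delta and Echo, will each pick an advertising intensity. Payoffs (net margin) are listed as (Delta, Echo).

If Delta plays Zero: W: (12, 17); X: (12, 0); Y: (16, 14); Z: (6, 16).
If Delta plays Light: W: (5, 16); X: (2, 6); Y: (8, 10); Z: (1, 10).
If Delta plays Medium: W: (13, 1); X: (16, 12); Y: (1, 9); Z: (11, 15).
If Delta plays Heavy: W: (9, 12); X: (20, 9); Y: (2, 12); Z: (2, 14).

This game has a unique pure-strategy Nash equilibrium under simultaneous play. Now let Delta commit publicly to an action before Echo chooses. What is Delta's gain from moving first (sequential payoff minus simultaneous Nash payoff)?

1

Solve by backward induction (Delta leads).
- Zero: BR = W, leader payoff 12.
- Light: BR = W, leader payoff 5.
- Medium: BR = Z, leader payoff 11.
- Heavy: BR = Z, leader payoff 2.
Among 12, 5, 11, 2, the best is 12 at Zero. Subgame-perfect outcome: (Zero, W) with payoffs (12, 17).
Under simultaneous play:
Delta's best replies: W→Medium; X→Heavy; Y→Zero; Z→Medium.
Echo's best replies: Zero→W; Light→W; Medium→Z; Heavy→Z.
The unique mutual best reply is (Medium, Z), giving (11, 15).
Delta's commitment gain: 12 − 11 = 1.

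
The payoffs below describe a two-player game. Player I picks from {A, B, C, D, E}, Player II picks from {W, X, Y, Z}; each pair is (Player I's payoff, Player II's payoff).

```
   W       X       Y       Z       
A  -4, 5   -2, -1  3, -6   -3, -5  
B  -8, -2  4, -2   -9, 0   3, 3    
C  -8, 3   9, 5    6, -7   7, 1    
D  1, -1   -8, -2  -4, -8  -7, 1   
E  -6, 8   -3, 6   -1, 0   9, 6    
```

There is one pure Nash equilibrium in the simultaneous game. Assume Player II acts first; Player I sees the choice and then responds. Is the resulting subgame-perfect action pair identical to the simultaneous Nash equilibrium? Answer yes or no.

Solve by backward induction (Player II leads).
- W: BR = D, leader payoff -1.
- X: BR = C, leader payoff 5.
- Y: BR = C, leader payoff -7.
- Z: BR = E, leader payoff 6.
Maximizing over -1, 5, -7, 6, Player II chooses Z. Subgame-perfect outcome: (E, Z) with payoffs (9, 6).
Under simultaneous play:
Player I's best replies: W→D; X→C; Y→C; Z→E.
Player II's best replies: A→W; B→Z; C→X; D→Z; E→W.
The unique mutual best reply is (C, X), giving (9, 5).
Sequential outcome (E, Z) differs from the Nash profile (C, X).

no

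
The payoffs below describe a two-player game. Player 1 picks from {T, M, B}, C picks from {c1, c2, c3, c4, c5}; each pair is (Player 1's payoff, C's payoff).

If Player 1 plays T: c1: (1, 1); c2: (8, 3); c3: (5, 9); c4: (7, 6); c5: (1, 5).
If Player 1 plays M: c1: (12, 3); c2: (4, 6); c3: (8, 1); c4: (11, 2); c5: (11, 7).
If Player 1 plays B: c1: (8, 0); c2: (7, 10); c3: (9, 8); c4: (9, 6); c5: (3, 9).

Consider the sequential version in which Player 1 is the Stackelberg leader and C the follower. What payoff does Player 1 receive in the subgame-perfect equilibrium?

Solve by backward induction (Player 1 leads).
- T: C compares 1, 3, 9, 6, 5 and picks c3; Player 1 would get 5.
- M: C compares 3, 6, 1, 2, 7 and picks c5; Player 1 would get 11.
- B: C compares 0, 10, 8, 6, 9 and picks c2; Player 1 would get 7.
Among 5, 11, 7, the best is 11 at M. Subgame-perfect outcome: (M, c5) with payoffs (11, 7).

11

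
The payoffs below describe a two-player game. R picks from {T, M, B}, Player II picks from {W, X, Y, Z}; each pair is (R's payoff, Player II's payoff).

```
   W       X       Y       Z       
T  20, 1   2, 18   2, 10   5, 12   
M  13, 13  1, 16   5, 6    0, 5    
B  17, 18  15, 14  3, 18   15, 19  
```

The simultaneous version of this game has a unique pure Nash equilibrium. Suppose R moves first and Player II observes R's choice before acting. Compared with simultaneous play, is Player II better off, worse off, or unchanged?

Solve by backward induction (R leads).
- T → Player II plays X (best of 1, 18, 10, 12); R gets 2.
- M → Player II plays X (best of 13, 16, 6, 5); R gets 1.
- B → Player II plays Z (best of 18, 14, 18, 19); R gets 15.
R's induced payoffs are 2, 1, 15, so R commits to B. Subgame-perfect outcome: (B, Z) with payoffs (15, 19).
For the simultaneous game, intersect best replies.
R's best replies: W→T; X→B; Y→M; Z→B.
Player II's best replies: T→X; M→X; B→Z.
Only (B, Z) has each player best-responding; Nash payoffs (15, 19).
Player II earns 19 sequentially versus 19 at the Nash outcome: unchanged.

unchanged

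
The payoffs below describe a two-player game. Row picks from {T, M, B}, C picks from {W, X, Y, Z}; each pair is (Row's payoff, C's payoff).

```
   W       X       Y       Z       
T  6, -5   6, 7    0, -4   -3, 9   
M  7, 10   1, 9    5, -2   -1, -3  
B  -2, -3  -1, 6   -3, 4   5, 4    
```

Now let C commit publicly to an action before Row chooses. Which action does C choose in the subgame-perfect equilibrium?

W

Backward induction with C moving first.
- W → Row plays M (best of 6, 7, -2); C gets 10.
- X → Row plays T (best of 6, 1, -1); C gets 7.
- Y → Row plays M (best of 0, 5, -3); C gets -2.
- Z → Row plays B (best of -3, -1, 5); C gets 4.
Among 10, 7, -2, 4, the best is 10 at W. Subgame-perfect outcome: (M, W) with payoffs (7, 10).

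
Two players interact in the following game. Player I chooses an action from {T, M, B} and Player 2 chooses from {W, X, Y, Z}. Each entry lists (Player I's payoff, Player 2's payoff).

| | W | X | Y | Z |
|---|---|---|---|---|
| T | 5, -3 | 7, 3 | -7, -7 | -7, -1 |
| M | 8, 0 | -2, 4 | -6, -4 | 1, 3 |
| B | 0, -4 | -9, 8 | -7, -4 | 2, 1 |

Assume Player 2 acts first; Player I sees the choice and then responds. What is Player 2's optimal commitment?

X

Solve by backward induction (Player 2 leads).
- W → Player I plays M (best of 5, 8, 0); Player 2 gets 0.
- X → Player I plays T (best of 7, -2, -9); Player 2 gets 3.
- Y → Player I plays M (best of -7, -6, -7); Player 2 gets -4.
- Z → Player I plays B (best of -7, 1, 2); Player 2 gets 1.
Among 0, 3, -4, 1, the best is 3 at X. Subgame-perfect outcome: (T, X) with payoffs (7, 3).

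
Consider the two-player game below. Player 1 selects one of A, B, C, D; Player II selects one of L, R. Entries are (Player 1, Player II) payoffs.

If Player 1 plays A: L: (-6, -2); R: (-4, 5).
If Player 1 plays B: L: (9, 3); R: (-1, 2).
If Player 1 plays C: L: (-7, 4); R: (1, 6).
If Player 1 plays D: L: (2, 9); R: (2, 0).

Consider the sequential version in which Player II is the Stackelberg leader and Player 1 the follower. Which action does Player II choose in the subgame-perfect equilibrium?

L

Player 1 best-responds to each possible Player II move:
- L: BR = B, leader payoff 3.
- R: BR = D, leader payoff 0.
Among 3, 0, the best is 3 at L. Subgame-perfect outcome: (B, L) with payoffs (9, 3).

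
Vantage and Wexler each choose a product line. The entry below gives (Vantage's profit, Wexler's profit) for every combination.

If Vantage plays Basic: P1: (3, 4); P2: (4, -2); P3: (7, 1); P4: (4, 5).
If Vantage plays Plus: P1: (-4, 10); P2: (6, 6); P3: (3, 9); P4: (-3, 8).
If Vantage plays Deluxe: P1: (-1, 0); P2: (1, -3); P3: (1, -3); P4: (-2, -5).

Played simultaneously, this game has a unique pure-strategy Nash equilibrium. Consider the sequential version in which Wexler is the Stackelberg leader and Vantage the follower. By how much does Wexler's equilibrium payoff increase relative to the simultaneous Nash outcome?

1

Work backward from Vantage's decision.
- P1 → Vantage plays Basic (best of 3, -4, -1); Wexler gets 4.
- P2 → Vantage plays Plus (best of 4, 6, 1); Wexler gets 6.
- P3 → Vantage plays Basic (best of 7, 3, 1); Wexler gets 1.
- P4 → Vantage plays Basic (best of 4, -3, -2); Wexler gets 5.
Wexler's induced payoffs are 4, 6, 1, 5, so Wexler commits to P2. Subgame-perfect outcome: (Plus, P2) with payoffs (6, 6).
Now find the simultaneous Nash equilibrium.
Vantage's best replies: P1→Basic; P2→Plus; P3→Basic; P4→Basic.
Wexler's best replies: Basic→P4; Plus→P1; Deluxe→P1.
The unique mutual best reply is (Basic, P4), giving (4, 5).
Wexler's commitment gain: 6 − 5 = 1.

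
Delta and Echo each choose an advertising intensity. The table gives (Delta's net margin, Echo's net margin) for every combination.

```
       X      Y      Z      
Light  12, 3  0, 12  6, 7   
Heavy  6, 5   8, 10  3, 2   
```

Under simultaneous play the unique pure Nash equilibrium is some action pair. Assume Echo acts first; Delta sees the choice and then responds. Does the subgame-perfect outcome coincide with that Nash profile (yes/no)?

yes

Solve by backward induction (Echo leads).
- X: Delta compares 12, 6 and picks Light; Echo would get 3.
- Y: Delta compares 0, 8 and picks Heavy; Echo would get 10.
- Z: Delta compares 6, 3 and picks Light; Echo would get 7.
Maximizing over 3, 10, 7, Echo chooses Y. Subgame-perfect outcome: (Heavy, Y) with payoffs (8, 10).
For the simultaneous game, intersect best replies.
Delta's best replies: X→Light; Y→Heavy; Z→Light.
Echo's best replies: Light→Y; Heavy→Y.
The unique mutual best reply is (Heavy, Y), giving (8, 10).
Sequential outcome (Heavy, Y) coincides with the Nash profile (Heavy, Y).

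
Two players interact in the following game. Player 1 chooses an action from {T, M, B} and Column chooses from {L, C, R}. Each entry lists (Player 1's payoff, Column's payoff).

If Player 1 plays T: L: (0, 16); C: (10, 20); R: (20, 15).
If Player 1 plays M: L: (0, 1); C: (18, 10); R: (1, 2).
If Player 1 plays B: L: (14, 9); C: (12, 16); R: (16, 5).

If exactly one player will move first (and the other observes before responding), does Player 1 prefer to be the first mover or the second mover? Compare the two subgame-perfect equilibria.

If Player 1 leads: Column's best replies are T→C, M→C, B→C; Player 1's induced payoffs 10, 18, 12; outcome (M, C), payoffs (18, 10).
If Column leads: Player 1's best replies are L→B, C→M, R→T; Column's induced payoffs 9, 10, 15; outcome (T, R), payoffs (20, 15).
Player 1 gets 18 moving first and 20 moving second, so Player 1 prefers to move second.

second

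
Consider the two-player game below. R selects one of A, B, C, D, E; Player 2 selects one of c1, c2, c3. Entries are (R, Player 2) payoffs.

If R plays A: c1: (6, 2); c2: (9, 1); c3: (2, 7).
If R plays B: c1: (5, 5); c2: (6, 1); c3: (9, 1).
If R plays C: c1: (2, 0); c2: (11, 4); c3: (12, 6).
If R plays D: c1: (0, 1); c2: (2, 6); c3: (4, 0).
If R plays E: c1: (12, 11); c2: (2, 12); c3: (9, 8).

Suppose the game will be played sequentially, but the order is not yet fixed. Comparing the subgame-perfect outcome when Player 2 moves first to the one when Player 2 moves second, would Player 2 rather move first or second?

If R leads: Player 2's best replies are A→c3, B→c1, C→c3, D→c2, E→c2; R's induced payoffs 2, 5, 12, 2, 2; outcome (C, c3), payoffs (12, 6).
If Player 2 leads: R's best replies are c1→E, c2→C, c3→C; Player 2's induced payoffs 11, 4, 6; outcome (E, c1), payoffs (12, 11).
Player 2 gets 11 moving first and 6 moving second, so Player 2 prefers to move first.

first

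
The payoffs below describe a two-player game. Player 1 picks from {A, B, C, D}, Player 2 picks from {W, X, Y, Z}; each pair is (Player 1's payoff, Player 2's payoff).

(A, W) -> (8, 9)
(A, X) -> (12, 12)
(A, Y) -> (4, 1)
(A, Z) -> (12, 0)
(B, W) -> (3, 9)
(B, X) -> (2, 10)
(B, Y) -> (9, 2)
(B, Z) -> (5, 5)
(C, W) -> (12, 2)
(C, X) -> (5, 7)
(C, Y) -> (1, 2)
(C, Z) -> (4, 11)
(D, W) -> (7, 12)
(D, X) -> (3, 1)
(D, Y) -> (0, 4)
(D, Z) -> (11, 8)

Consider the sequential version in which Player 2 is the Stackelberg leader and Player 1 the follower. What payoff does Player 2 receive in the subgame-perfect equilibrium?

Work backward from Player 1's decision.
- W: Player 1 compares 8, 3, 12, 7 and picks C; Player 2 would get 2.
- X: Player 1 compares 12, 2, 5, 3 and picks A; Player 2 would get 12.
- Y: Player 1 compares 4, 9, 1, 0 and picks B; Player 2 would get 2.
- Z: Player 1 compares 12, 5, 4, 11 and picks A; Player 2 would get 0.
Among 2, 12, 2, 0, the best is 12 at X. Subgame-perfect outcome: (A, X) with payoffs (12, 12).

12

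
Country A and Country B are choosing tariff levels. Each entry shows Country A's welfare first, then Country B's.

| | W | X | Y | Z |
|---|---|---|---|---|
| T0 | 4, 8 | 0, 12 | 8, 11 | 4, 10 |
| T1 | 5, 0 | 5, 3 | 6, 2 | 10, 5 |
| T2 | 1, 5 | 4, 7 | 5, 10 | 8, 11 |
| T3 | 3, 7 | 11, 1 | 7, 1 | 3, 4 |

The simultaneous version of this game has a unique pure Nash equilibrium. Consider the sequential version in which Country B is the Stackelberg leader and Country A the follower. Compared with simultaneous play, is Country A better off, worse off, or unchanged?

worse off

Solve by backward induction (Country B leads).
- W: Country A compares 4, 5, 1, 3 and picks T1; Country B would get 0.
- X: Country A compares 0, 5, 4, 11 and picks T3; Country B would get 1.
- Y: Country A compares 8, 6, 5, 7 and picks T0; Country B would get 11.
- Z: Country A compares 4, 10, 8, 3 and picks T1; Country B would get 5.
Country B's induced payoffs are 0, 1, 11, 5, so Country B commits to Y. Subgame-perfect outcome: (T0, Y) with payoffs (8, 11).
For the simultaneous game, intersect best replies.
Country A's best replies: W→T1; X→T3; Y→T0; Z→T1.
Country B's best replies: T0→X; T1→Z; T2→Z; T3→W.
The unique mutual best reply is (T1, Z), giving (10, 5).
Country A earns 8 sequentially versus 10 at the Nash outcome: worse off.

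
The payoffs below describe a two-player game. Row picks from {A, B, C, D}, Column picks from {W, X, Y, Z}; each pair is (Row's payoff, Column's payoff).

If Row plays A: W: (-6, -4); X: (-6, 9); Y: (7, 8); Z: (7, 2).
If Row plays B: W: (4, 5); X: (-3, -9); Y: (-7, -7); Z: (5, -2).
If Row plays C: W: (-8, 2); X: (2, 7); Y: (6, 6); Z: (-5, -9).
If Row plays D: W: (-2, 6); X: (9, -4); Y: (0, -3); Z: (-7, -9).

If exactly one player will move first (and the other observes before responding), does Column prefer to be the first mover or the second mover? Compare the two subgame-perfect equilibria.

If Row leads: Column's best replies are A→X, B→W, C→X, D→W; Row's induced payoffs -6, 4, 2, -2; outcome (B, W), payoffs (4, 5).
If Column leads: Row's best replies are W→B, X→D, Y→A, Z→A; Column's induced payoffs 5, -4, 8, 2; outcome (A, Y), payoffs (7, 8).
Column gets 8 moving first and 5 moving second, so Column prefers to move first.

first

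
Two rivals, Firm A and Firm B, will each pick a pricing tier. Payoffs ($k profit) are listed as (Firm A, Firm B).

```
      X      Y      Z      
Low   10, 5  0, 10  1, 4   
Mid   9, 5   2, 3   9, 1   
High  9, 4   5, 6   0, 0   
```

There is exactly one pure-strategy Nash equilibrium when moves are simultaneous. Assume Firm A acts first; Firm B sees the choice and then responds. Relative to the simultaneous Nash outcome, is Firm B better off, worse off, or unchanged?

worse off

Firm B best-responds to each possible Firm A move:
- Low: BR = Y, leader payoff 0.
- Mid: BR = X, leader payoff 9.
- High: BR = Y, leader payoff 5.
Maximizing over 0, 9, 5, Firm A chooses Mid. Subgame-perfect outcome: (Mid, X) with payoffs (9, 5).
For the simultaneous game, intersect best replies.
Firm A's best replies: X→Low; Y→High; Z→Mid.
Firm B's best replies: Low→Y; Mid→X; High→Y.
Only (High, Y) has each player best-responding; Nash payoffs (5, 6).
Firm B earns 5 sequentially versus 6 at the Nash outcome: worse off.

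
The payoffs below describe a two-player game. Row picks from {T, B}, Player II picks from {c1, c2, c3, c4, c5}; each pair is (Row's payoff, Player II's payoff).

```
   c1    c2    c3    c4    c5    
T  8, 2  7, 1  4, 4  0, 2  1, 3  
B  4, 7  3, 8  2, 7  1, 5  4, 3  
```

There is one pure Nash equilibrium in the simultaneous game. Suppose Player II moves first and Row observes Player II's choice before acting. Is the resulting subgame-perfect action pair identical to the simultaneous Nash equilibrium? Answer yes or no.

no

Solve by backward induction (Player II leads).
- c1: Row compares 8, 4 and picks T; Player II would get 2.
- c2: Row compares 7, 3 and picks T; Player II would get 1.
- c3: Row compares 4, 2 and picks T; Player II would get 4.
- c4: Row compares 0, 1 and picks B; Player II would get 5.
- c5: Row compares 1, 4 and picks B; Player II would get 3.
Among 2, 1, 4, 5, 3, the best is 5 at c4. Subgame-perfect outcome: (B, c4) with payoffs (1, 5).
For the simultaneous game, intersect best replies.
Row's best replies: c1→T; c2→T; c3→T; c4→B; c5→B.
Player II's best replies: T→c3; B→c2.
The unique mutual best reply is (T, c3), giving (4, 4).
Sequential outcome (B, c4) differs from the Nash profile (T, c3).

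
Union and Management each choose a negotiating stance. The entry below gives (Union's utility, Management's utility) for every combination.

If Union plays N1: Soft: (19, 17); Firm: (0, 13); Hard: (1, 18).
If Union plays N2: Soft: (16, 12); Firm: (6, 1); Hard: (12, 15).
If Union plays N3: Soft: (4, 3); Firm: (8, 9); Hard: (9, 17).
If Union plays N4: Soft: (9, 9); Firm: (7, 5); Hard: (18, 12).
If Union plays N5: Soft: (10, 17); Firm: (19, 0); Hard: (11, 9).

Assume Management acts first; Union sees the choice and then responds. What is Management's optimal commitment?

Union best-responds to each possible Management move:
- Soft: BR = N1, leader payoff 17.
- Firm: BR = N5, leader payoff 0.
- Hard: BR = N4, leader payoff 12.
Maximizing over 17, 0, 12, Management chooses Soft. Subgame-perfect outcome: (N1, Soft) with payoffs (19, 17).

Soft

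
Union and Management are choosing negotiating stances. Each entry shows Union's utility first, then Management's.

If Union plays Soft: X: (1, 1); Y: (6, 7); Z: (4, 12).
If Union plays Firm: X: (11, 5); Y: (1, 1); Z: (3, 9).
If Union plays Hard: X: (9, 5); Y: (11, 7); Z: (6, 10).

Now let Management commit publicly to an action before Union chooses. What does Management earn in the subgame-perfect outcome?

10

Union best-responds to each possible Management move:
- X: BR = Firm, leader payoff 5.
- Y: BR = Hard, leader payoff 7.
- Z: BR = Hard, leader payoff 10.
Management's induced payoffs are 5, 7, 10, so Management commits to Z. Subgame-perfect outcome: (Hard, Z) with payoffs (6, 10).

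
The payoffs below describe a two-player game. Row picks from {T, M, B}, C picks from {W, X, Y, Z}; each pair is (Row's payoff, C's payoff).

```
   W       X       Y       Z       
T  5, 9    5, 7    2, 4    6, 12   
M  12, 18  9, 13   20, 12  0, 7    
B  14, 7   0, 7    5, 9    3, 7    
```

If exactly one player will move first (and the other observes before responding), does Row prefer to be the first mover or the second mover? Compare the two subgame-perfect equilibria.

If Row leads: C's best replies are T→Z, M→W, B→Y; Row's induced payoffs 6, 12, 5; outcome (M, W), payoffs (12, 18).
If C leads: Row's best replies are W→B, X→M, Y→M, Z→T; C's induced payoffs 7, 13, 12, 12; outcome (M, X), payoffs (9, 13).
Row gets 12 moving first and 9 moving second, so Row prefers to move first.

first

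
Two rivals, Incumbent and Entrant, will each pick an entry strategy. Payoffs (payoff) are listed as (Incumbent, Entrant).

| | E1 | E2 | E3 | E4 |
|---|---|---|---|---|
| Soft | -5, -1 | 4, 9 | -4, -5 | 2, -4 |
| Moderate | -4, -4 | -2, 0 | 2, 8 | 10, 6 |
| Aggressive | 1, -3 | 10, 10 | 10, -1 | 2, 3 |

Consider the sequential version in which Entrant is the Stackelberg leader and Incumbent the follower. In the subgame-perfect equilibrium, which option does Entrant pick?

E2

Backward induction with Entrant moving first.
- E1: BR = Aggressive, leader payoff -3.
- E2: BR = Aggressive, leader payoff 10.
- E3: BR = Aggressive, leader payoff -1.
- E4: BR = Moderate, leader payoff 6.
Among -3, 10, -1, 6, the best is 10 at E2. Subgame-perfect outcome: (Aggressive, E2) with payoffs (10, 10).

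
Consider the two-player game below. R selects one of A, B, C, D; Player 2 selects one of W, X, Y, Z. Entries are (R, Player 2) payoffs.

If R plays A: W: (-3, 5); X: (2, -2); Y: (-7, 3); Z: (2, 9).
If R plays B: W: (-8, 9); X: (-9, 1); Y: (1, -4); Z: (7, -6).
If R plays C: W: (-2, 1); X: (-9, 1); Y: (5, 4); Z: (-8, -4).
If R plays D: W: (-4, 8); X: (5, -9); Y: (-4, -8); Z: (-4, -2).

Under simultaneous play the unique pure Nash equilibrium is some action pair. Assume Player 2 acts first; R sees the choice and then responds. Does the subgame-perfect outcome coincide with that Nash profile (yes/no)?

R best-responds to each possible Player 2 move:
- W → R plays C (best of -3, -8, -2, -4); Player 2 gets 1.
- X → R plays D (best of 2, -9, -9, 5); Player 2 gets -9.
- Y → R plays C (best of -7, 1, 5, -4); Player 2 gets 4.
- Z → R plays B (best of 2, 7, -8, -4); Player 2 gets -6.
Maximizing over 1, -9, 4, -6, Player 2 chooses Y. Subgame-perfect outcome: (C, Y) with payoffs (5, 4).
For the simultaneous game, intersect best replies.
R's best replies: W→C; X→D; Y→C; Z→B.
Player 2's best replies: A→Z; B→W; C→Y; D→W.
Only (C, Y) has each player best-responding; Nash payoffs (5, 4).
Sequential outcome (C, Y) coincides with the Nash profile (C, Y).

yes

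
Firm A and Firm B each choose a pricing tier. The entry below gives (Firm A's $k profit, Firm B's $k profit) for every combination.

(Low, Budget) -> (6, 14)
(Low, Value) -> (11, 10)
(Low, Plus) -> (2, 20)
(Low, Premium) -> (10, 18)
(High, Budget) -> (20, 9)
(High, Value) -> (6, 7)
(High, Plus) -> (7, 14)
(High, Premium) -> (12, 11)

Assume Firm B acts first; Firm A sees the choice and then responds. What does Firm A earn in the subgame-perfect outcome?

Solve by backward induction (Firm B leads).
- Budget → Firm A plays High (best of 6, 20); Firm B gets 9.
- Value → Firm A plays Low (best of 11, 6); Firm B gets 10.
- Plus → Firm A plays High (best of 2, 7); Firm B gets 14.
- Premium → Firm A plays High (best of 10, 12); Firm B gets 11.
Maximizing over 9, 10, 14, 11, Firm B chooses Plus. Subgame-perfect outcome: (High, Plus) with payoffs (7, 14).

7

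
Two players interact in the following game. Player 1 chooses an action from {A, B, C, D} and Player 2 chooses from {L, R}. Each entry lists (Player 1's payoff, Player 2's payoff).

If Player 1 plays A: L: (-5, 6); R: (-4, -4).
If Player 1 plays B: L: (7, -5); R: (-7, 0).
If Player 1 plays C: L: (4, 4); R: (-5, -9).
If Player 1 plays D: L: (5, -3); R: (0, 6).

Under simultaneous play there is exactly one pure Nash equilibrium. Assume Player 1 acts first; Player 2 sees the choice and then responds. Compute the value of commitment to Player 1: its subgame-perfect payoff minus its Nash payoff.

4

Solve by backward induction (Player 1 leads).
- A: BR = L, leader payoff -5.
- B: BR = R, leader payoff -7.
- C: BR = L, leader payoff 4.
- D: BR = R, leader payoff 0.
Player 1's induced payoffs are -5, -7, 4, 0, so Player 1 commits to C. Subgame-perfect outcome: (C, L) with payoffs (4, 4).
Under simultaneous play:
Player 1's best replies: L→B; R→D.
Player 2's best replies: A→L; B→R; C→L; D→R.
The unique mutual best reply is (D, R), giving (0, 6).
Player 1's commitment gain: 4 − 0 = 4.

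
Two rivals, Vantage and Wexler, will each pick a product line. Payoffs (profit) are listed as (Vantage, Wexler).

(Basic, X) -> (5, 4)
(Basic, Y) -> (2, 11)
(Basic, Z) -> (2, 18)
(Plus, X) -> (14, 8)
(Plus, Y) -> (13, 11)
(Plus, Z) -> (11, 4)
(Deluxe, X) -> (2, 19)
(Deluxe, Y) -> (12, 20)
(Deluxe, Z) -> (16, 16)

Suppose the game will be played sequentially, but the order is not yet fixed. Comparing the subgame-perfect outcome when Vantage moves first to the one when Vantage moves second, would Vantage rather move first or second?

second

If Vantage leads: Wexler's best replies are Basic→Z, Plus→Y, Deluxe→Y; Vantage's induced payoffs 2, 13, 12; outcome (Plus, Y), payoffs (13, 11).
If Wexler leads: Vantage's best replies are X→Plus, Y→Plus, Z→Deluxe; Wexler's induced payoffs 8, 11, 16; outcome (Deluxe, Z), payoffs (16, 16).
Vantage gets 13 moving first and 16 moving second, so Vantage prefers to move second.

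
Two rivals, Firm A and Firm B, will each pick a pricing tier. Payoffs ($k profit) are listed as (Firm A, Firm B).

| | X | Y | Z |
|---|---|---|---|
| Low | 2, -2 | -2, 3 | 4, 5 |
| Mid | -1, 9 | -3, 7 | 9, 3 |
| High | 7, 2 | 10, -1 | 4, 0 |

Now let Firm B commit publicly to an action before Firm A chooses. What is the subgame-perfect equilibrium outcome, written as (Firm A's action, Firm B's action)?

(Mid, Z)

Firm A best-responds to each possible Firm B move:
- X: BR = High, leader payoff 2.
- Y: BR = High, leader payoff -1.
- Z: BR = Mid, leader payoff 3.
Among 2, -1, 3, the best is 3 at Z. Subgame-perfect outcome: (Mid, Z) with payoffs (9, 3).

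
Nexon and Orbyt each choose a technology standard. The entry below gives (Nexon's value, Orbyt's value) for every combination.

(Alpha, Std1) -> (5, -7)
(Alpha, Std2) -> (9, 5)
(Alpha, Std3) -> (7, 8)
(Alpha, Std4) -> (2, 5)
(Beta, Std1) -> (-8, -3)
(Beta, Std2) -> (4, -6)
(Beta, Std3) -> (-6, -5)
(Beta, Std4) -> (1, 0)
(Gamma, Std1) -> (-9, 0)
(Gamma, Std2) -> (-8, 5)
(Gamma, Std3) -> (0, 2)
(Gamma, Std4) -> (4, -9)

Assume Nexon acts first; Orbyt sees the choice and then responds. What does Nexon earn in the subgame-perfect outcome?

Solve by backward induction (Nexon leads).
- Alpha → Orbyt plays Std3 (best of -7, 5, 8, 5); Nexon gets 7.
- Beta → Orbyt plays Std4 (best of -3, -6, -5, 0); Nexon gets 1.
- Gamma → Orbyt plays Std2 (best of 0, 5, 2, -9); Nexon gets -8.
Maximizing over 7, 1, -8, Nexon chooses Alpha. Subgame-perfect outcome: (Alpha, Std3) with payoffs (7, 8).

7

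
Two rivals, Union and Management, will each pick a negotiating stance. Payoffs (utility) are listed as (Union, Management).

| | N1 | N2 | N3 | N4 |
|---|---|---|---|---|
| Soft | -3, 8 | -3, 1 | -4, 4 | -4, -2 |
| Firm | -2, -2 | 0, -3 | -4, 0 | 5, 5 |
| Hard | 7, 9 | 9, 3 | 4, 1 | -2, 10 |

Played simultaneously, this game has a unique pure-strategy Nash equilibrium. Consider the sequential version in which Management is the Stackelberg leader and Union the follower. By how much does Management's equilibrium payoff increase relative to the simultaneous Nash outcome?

Solve by backward induction (Management leads).
- N1: BR = Hard, leader payoff 9.
- N2: BR = Hard, leader payoff 3.
- N3: BR = Hard, leader payoff 1.
- N4: BR = Firm, leader payoff 5.
Management's induced payoffs are 9, 3, 1, 5, so Management commits to N1. Subgame-perfect outcome: (Hard, N1) with payoffs (7, 9).
Under simultaneous play:
Union's best replies: N1→Hard; N2→Hard; N3→Hard; N4→Firm.
Management's best replies: Soft→N1; Firm→N4; Hard→N4.
The unique mutual best reply is (Firm, N4), giving (5, 5).
Management's commitment gain: 9 − 5 = 4.

4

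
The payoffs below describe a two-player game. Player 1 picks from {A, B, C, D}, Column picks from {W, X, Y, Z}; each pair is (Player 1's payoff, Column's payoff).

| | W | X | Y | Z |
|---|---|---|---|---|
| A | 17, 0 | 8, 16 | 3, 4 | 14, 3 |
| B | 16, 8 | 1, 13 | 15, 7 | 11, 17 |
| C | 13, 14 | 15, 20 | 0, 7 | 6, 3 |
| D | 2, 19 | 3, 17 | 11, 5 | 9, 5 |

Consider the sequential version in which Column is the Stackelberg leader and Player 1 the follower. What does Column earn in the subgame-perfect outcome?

20

Player 1 best-responds to each possible Column move:
- W → Player 1 plays A (best of 17, 16, 13, 2); Column gets 0.
- X → Player 1 plays C (best of 8, 1, 15, 3); Column gets 20.
- Y → Player 1 plays B (best of 3, 15, 0, 11); Column gets 7.
- Z → Player 1 plays A (best of 14, 11, 6, 9); Column gets 3.
Among 0, 20, 7, 3, the best is 20 at X. Subgame-perfect outcome: (C, X) with payoffs (15, 20).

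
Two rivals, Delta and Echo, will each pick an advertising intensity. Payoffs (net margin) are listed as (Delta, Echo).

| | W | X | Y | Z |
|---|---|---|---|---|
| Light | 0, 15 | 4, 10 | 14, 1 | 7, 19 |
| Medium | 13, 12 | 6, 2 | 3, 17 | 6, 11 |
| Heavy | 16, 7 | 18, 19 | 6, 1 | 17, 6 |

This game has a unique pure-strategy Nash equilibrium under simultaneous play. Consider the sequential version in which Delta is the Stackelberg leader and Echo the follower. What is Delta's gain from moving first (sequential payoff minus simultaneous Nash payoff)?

0

Backward induction with Delta moving first.
- Light: BR = Z, leader payoff 7.
- Medium: BR = Y, leader payoff 3.
- Heavy: BR = X, leader payoff 18.
Delta's induced payoffs are 7, 3, 18, so Delta commits to Heavy. Subgame-perfect outcome: (Heavy, X) with payoffs (18, 19).
Now find the simultaneous Nash equilibrium.
Delta's best replies: W→Heavy; X→Heavy; Y→Light; Z→Heavy.
Echo's best replies: Light→Z; Medium→Y; Heavy→X.
Only (Heavy, X) has each player best-responding; Nash payoffs (18, 19).
Delta's commitment gain: 18 − 18 = 0.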